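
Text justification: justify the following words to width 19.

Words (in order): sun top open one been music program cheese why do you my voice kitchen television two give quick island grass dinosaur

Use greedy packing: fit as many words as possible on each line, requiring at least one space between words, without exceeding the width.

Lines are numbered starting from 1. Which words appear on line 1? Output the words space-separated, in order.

Answer: sun top open one

Derivation:
Line 1: ['sun', 'top', 'open', 'one'] (min_width=16, slack=3)
Line 2: ['been', 'music', 'program'] (min_width=18, slack=1)
Line 3: ['cheese', 'why', 'do', 'you'] (min_width=17, slack=2)
Line 4: ['my', 'voice', 'kitchen'] (min_width=16, slack=3)
Line 5: ['television', 'two', 'give'] (min_width=19, slack=0)
Line 6: ['quick', 'island', 'grass'] (min_width=18, slack=1)
Line 7: ['dinosaur'] (min_width=8, slack=11)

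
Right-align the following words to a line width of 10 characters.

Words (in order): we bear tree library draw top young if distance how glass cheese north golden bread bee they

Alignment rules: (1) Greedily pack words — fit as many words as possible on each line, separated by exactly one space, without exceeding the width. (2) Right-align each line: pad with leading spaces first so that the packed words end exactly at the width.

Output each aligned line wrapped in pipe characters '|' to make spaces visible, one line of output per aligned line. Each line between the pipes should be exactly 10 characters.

Line 1: ['we', 'bear'] (min_width=7, slack=3)
Line 2: ['tree'] (min_width=4, slack=6)
Line 3: ['library'] (min_width=7, slack=3)
Line 4: ['draw', 'top'] (min_width=8, slack=2)
Line 5: ['young', 'if'] (min_width=8, slack=2)
Line 6: ['distance'] (min_width=8, slack=2)
Line 7: ['how', 'glass'] (min_width=9, slack=1)
Line 8: ['cheese'] (min_width=6, slack=4)
Line 9: ['north'] (min_width=5, slack=5)
Line 10: ['golden'] (min_width=6, slack=4)
Line 11: ['bread', 'bee'] (min_width=9, slack=1)
Line 12: ['they'] (min_width=4, slack=6)

Answer: |   we bear|
|      tree|
|   library|
|  draw top|
|  young if|
|  distance|
| how glass|
|    cheese|
|     north|
|    golden|
| bread bee|
|      they|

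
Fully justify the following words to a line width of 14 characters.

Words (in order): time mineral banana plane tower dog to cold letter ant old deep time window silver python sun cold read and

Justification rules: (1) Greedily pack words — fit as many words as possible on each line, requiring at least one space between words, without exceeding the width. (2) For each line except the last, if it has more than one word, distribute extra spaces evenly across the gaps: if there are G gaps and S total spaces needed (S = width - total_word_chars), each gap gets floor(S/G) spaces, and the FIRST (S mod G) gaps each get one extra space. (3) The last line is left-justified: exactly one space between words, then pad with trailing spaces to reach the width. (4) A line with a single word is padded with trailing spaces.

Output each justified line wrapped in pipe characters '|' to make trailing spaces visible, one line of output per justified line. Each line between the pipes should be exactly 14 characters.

Line 1: ['time', 'mineral'] (min_width=12, slack=2)
Line 2: ['banana', 'plane'] (min_width=12, slack=2)
Line 3: ['tower', 'dog', 'to'] (min_width=12, slack=2)
Line 4: ['cold', 'letter'] (min_width=11, slack=3)
Line 5: ['ant', 'old', 'deep'] (min_width=12, slack=2)
Line 6: ['time', 'window'] (min_width=11, slack=3)
Line 7: ['silver', 'python'] (min_width=13, slack=1)
Line 8: ['sun', 'cold', 'read'] (min_width=13, slack=1)
Line 9: ['and'] (min_width=3, slack=11)

Answer: |time   mineral|
|banana   plane|
|tower  dog  to|
|cold    letter|
|ant  old  deep|
|time    window|
|silver  python|
|sun  cold read|
|and           |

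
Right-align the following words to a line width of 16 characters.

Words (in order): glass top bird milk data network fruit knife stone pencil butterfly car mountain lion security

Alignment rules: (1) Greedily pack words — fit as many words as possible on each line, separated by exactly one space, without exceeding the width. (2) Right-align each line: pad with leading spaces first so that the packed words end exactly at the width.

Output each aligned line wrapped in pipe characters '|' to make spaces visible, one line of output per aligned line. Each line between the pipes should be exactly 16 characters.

Line 1: ['glass', 'top', 'bird'] (min_width=14, slack=2)
Line 2: ['milk', 'data'] (min_width=9, slack=7)
Line 3: ['network', 'fruit'] (min_width=13, slack=3)
Line 4: ['knife', 'stone'] (min_width=11, slack=5)
Line 5: ['pencil', 'butterfly'] (min_width=16, slack=0)
Line 6: ['car', 'mountain'] (min_width=12, slack=4)
Line 7: ['lion', 'security'] (min_width=13, slack=3)

Answer: |  glass top bird|
|       milk data|
|   network fruit|
|     knife stone|
|pencil butterfly|
|    car mountain|
|   lion security|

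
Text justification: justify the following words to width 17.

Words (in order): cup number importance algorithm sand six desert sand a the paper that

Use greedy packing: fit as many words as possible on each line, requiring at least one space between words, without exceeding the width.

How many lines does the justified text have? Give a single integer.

Answer: 5

Derivation:
Line 1: ['cup', 'number'] (min_width=10, slack=7)
Line 2: ['importance'] (min_width=10, slack=7)
Line 3: ['algorithm', 'sand'] (min_width=14, slack=3)
Line 4: ['six', 'desert', 'sand', 'a'] (min_width=17, slack=0)
Line 5: ['the', 'paper', 'that'] (min_width=14, slack=3)
Total lines: 5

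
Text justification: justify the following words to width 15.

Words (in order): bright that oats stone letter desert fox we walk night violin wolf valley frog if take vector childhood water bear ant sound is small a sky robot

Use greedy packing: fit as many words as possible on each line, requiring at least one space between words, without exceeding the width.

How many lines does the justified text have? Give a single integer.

Line 1: ['bright', 'that'] (min_width=11, slack=4)
Line 2: ['oats', 'stone'] (min_width=10, slack=5)
Line 3: ['letter', 'desert'] (min_width=13, slack=2)
Line 4: ['fox', 'we', 'walk'] (min_width=11, slack=4)
Line 5: ['night', 'violin'] (min_width=12, slack=3)
Line 6: ['wolf', 'valley'] (min_width=11, slack=4)
Line 7: ['frog', 'if', 'take'] (min_width=12, slack=3)
Line 8: ['vector'] (min_width=6, slack=9)
Line 9: ['childhood', 'water'] (min_width=15, slack=0)
Line 10: ['bear', 'ant', 'sound'] (min_width=14, slack=1)
Line 11: ['is', 'small', 'a', 'sky'] (min_width=14, slack=1)
Line 12: ['robot'] (min_width=5, slack=10)
Total lines: 12

Answer: 12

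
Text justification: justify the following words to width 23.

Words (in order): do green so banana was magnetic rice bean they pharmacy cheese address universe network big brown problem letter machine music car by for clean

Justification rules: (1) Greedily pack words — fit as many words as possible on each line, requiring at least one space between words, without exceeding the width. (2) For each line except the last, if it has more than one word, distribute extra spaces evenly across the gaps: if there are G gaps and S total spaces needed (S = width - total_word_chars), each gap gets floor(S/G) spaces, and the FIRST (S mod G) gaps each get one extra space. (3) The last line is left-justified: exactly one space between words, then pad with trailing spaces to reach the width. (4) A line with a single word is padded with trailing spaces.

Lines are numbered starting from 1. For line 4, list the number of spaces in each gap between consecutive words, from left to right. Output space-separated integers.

Answer: 3 2

Derivation:
Line 1: ['do', 'green', 'so', 'banana', 'was'] (min_width=22, slack=1)
Line 2: ['magnetic', 'rice', 'bean', 'they'] (min_width=23, slack=0)
Line 3: ['pharmacy', 'cheese', 'address'] (min_width=23, slack=0)
Line 4: ['universe', 'network', 'big'] (min_width=20, slack=3)
Line 5: ['brown', 'problem', 'letter'] (min_width=20, slack=3)
Line 6: ['machine', 'music', 'car', 'by'] (min_width=20, slack=3)
Line 7: ['for', 'clean'] (min_width=9, slack=14)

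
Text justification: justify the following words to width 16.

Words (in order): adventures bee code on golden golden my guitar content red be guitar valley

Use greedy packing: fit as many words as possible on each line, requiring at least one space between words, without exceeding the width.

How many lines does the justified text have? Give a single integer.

Line 1: ['adventures', 'bee'] (min_width=14, slack=2)
Line 2: ['code', 'on', 'golden'] (min_width=14, slack=2)
Line 3: ['golden', 'my', 'guitar'] (min_width=16, slack=0)
Line 4: ['content', 'red', 'be'] (min_width=14, slack=2)
Line 5: ['guitar', 'valley'] (min_width=13, slack=3)
Total lines: 5

Answer: 5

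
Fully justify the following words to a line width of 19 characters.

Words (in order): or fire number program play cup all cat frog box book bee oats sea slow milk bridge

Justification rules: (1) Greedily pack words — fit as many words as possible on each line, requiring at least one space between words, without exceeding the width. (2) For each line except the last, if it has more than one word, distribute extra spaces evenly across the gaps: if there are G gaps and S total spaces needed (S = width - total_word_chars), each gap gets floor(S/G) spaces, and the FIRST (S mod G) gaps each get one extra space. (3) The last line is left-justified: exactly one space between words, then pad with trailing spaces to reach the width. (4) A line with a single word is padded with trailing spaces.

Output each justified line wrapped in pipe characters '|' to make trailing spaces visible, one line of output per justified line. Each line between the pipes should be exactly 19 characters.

Answer: |or    fire   number|
|program   play  cup|
|all  cat  frog  box|
|book  bee  oats sea|
|slow milk bridge   |

Derivation:
Line 1: ['or', 'fire', 'number'] (min_width=14, slack=5)
Line 2: ['program', 'play', 'cup'] (min_width=16, slack=3)
Line 3: ['all', 'cat', 'frog', 'box'] (min_width=16, slack=3)
Line 4: ['book', 'bee', 'oats', 'sea'] (min_width=17, slack=2)
Line 5: ['slow', 'milk', 'bridge'] (min_width=16, slack=3)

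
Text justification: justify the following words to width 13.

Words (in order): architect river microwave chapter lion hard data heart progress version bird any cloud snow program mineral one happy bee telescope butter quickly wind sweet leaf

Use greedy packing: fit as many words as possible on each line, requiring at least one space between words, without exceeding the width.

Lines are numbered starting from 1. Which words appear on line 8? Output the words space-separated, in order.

Answer: version bird

Derivation:
Line 1: ['architect'] (min_width=9, slack=4)
Line 2: ['river'] (min_width=5, slack=8)
Line 3: ['microwave'] (min_width=9, slack=4)
Line 4: ['chapter', 'lion'] (min_width=12, slack=1)
Line 5: ['hard', 'data'] (min_width=9, slack=4)
Line 6: ['heart'] (min_width=5, slack=8)
Line 7: ['progress'] (min_width=8, slack=5)
Line 8: ['version', 'bird'] (min_width=12, slack=1)
Line 9: ['any', 'cloud'] (min_width=9, slack=4)
Line 10: ['snow', 'program'] (min_width=12, slack=1)
Line 11: ['mineral', 'one'] (min_width=11, slack=2)
Line 12: ['happy', 'bee'] (min_width=9, slack=4)
Line 13: ['telescope'] (min_width=9, slack=4)
Line 14: ['butter'] (min_width=6, slack=7)
Line 15: ['quickly', 'wind'] (min_width=12, slack=1)
Line 16: ['sweet', 'leaf'] (min_width=10, slack=3)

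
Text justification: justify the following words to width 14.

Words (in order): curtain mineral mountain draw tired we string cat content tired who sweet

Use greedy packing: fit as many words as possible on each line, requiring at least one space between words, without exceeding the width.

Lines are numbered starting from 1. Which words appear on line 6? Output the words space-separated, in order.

Line 1: ['curtain'] (min_width=7, slack=7)
Line 2: ['mineral'] (min_width=7, slack=7)
Line 3: ['mountain', 'draw'] (min_width=13, slack=1)
Line 4: ['tired', 'we'] (min_width=8, slack=6)
Line 5: ['string', 'cat'] (min_width=10, slack=4)
Line 6: ['content', 'tired'] (min_width=13, slack=1)
Line 7: ['who', 'sweet'] (min_width=9, slack=5)

Answer: content tired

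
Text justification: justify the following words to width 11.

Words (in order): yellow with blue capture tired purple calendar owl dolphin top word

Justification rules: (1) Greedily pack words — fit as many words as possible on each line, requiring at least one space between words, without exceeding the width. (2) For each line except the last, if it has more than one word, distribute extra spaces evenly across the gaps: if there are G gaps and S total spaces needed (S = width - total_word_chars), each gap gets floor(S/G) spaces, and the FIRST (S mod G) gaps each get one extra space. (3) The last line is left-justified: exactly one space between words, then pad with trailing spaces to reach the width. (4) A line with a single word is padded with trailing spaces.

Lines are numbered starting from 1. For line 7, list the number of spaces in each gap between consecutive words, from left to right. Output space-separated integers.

Answer: 1

Derivation:
Line 1: ['yellow', 'with'] (min_width=11, slack=0)
Line 2: ['blue'] (min_width=4, slack=7)
Line 3: ['capture'] (min_width=7, slack=4)
Line 4: ['tired'] (min_width=5, slack=6)
Line 5: ['purple'] (min_width=6, slack=5)
Line 6: ['calendar'] (min_width=8, slack=3)
Line 7: ['owl', 'dolphin'] (min_width=11, slack=0)
Line 8: ['top', 'word'] (min_width=8, slack=3)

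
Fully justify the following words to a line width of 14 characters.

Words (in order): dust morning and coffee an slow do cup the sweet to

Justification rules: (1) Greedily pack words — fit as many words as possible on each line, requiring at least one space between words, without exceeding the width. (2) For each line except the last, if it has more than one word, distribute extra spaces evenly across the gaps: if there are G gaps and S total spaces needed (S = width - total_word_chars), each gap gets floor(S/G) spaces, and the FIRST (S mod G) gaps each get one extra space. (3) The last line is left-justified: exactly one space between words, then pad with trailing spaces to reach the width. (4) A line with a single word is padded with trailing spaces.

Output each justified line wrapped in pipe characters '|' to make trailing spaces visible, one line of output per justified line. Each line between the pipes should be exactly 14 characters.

Answer: |dust   morning|
|and  coffee an|
|slow   do  cup|
|the sweet to  |

Derivation:
Line 1: ['dust', 'morning'] (min_width=12, slack=2)
Line 2: ['and', 'coffee', 'an'] (min_width=13, slack=1)
Line 3: ['slow', 'do', 'cup'] (min_width=11, slack=3)
Line 4: ['the', 'sweet', 'to'] (min_width=12, slack=2)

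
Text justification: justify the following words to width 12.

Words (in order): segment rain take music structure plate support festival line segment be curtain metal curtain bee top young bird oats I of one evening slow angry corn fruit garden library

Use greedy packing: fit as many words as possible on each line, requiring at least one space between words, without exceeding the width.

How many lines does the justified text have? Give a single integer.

Answer: 17

Derivation:
Line 1: ['segment', 'rain'] (min_width=12, slack=0)
Line 2: ['take', 'music'] (min_width=10, slack=2)
Line 3: ['structure'] (min_width=9, slack=3)
Line 4: ['plate'] (min_width=5, slack=7)
Line 5: ['support'] (min_width=7, slack=5)
Line 6: ['festival'] (min_width=8, slack=4)
Line 7: ['line', 'segment'] (min_width=12, slack=0)
Line 8: ['be', 'curtain'] (min_width=10, slack=2)
Line 9: ['metal'] (min_width=5, slack=7)
Line 10: ['curtain', 'bee'] (min_width=11, slack=1)
Line 11: ['top', 'young'] (min_width=9, slack=3)
Line 12: ['bird', 'oats', 'I'] (min_width=11, slack=1)
Line 13: ['of', 'one'] (min_width=6, slack=6)
Line 14: ['evening', 'slow'] (min_width=12, slack=0)
Line 15: ['angry', 'corn'] (min_width=10, slack=2)
Line 16: ['fruit', 'garden'] (min_width=12, slack=0)
Line 17: ['library'] (min_width=7, slack=5)
Total lines: 17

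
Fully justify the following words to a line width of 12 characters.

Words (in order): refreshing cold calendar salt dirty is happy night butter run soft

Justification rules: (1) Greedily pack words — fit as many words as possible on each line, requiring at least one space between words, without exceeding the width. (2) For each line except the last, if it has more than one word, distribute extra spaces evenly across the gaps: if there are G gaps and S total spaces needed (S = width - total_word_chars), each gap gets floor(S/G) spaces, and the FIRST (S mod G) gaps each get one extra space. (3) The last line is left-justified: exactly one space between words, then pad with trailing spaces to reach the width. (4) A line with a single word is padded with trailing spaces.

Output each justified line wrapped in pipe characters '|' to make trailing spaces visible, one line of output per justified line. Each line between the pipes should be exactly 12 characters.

Line 1: ['refreshing'] (min_width=10, slack=2)
Line 2: ['cold'] (min_width=4, slack=8)
Line 3: ['calendar'] (min_width=8, slack=4)
Line 4: ['salt', 'dirty'] (min_width=10, slack=2)
Line 5: ['is', 'happy'] (min_width=8, slack=4)
Line 6: ['night', 'butter'] (min_width=12, slack=0)
Line 7: ['run', 'soft'] (min_width=8, slack=4)

Answer: |refreshing  |
|cold        |
|calendar    |
|salt   dirty|
|is     happy|
|night butter|
|run soft    |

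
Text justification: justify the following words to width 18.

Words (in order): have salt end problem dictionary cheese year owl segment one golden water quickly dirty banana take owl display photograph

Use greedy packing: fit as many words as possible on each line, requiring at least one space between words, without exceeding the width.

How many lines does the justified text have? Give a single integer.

Line 1: ['have', 'salt', 'end'] (min_width=13, slack=5)
Line 2: ['problem', 'dictionary'] (min_width=18, slack=0)
Line 3: ['cheese', 'year', 'owl'] (min_width=15, slack=3)
Line 4: ['segment', 'one', 'golden'] (min_width=18, slack=0)
Line 5: ['water', 'quickly'] (min_width=13, slack=5)
Line 6: ['dirty', 'banana', 'take'] (min_width=17, slack=1)
Line 7: ['owl', 'display'] (min_width=11, slack=7)
Line 8: ['photograph'] (min_width=10, slack=8)
Total lines: 8

Answer: 8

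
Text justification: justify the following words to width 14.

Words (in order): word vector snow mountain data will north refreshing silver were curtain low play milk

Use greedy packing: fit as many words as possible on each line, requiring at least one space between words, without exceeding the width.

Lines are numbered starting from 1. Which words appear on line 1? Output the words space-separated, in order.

Answer: word vector

Derivation:
Line 1: ['word', 'vector'] (min_width=11, slack=3)
Line 2: ['snow', 'mountain'] (min_width=13, slack=1)
Line 3: ['data', 'will'] (min_width=9, slack=5)
Line 4: ['north'] (min_width=5, slack=9)
Line 5: ['refreshing'] (min_width=10, slack=4)
Line 6: ['silver', 'were'] (min_width=11, slack=3)
Line 7: ['curtain', 'low'] (min_width=11, slack=3)
Line 8: ['play', 'milk'] (min_width=9, slack=5)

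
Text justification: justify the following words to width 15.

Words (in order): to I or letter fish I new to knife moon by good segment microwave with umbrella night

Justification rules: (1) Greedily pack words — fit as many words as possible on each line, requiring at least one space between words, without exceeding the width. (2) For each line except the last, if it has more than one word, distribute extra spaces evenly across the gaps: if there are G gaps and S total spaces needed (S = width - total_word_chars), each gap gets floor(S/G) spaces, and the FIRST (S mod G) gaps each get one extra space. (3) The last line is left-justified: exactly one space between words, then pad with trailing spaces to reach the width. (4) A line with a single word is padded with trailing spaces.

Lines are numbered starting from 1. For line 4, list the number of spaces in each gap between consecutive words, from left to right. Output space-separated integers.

Answer: 4

Derivation:
Line 1: ['to', 'I', 'or', 'letter'] (min_width=14, slack=1)
Line 2: ['fish', 'I', 'new', 'to'] (min_width=13, slack=2)
Line 3: ['knife', 'moon', 'by'] (min_width=13, slack=2)
Line 4: ['good', 'segment'] (min_width=12, slack=3)
Line 5: ['microwave', 'with'] (min_width=14, slack=1)
Line 6: ['umbrella', 'night'] (min_width=14, slack=1)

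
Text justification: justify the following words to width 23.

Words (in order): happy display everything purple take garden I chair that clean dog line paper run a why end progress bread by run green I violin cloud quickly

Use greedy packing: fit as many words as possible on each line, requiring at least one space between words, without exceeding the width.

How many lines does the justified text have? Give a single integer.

Answer: 7

Derivation:
Line 1: ['happy', 'display'] (min_width=13, slack=10)
Line 2: ['everything', 'purple', 'take'] (min_width=22, slack=1)
Line 3: ['garden', 'I', 'chair', 'that'] (min_width=19, slack=4)
Line 4: ['clean', 'dog', 'line', 'paper'] (min_width=20, slack=3)
Line 5: ['run', 'a', 'why', 'end', 'progress'] (min_width=22, slack=1)
Line 6: ['bread', 'by', 'run', 'green', 'I'] (min_width=20, slack=3)
Line 7: ['violin', 'cloud', 'quickly'] (min_width=20, slack=3)
Total lines: 7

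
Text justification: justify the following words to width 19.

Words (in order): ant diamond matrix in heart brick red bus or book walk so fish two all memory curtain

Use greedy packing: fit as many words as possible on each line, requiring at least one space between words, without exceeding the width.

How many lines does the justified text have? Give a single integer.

Line 1: ['ant', 'diamond', 'matrix'] (min_width=18, slack=1)
Line 2: ['in', 'heart', 'brick', 'red'] (min_width=18, slack=1)
Line 3: ['bus', 'or', 'book', 'walk', 'so'] (min_width=19, slack=0)
Line 4: ['fish', 'two', 'all', 'memory'] (min_width=19, slack=0)
Line 5: ['curtain'] (min_width=7, slack=12)
Total lines: 5

Answer: 5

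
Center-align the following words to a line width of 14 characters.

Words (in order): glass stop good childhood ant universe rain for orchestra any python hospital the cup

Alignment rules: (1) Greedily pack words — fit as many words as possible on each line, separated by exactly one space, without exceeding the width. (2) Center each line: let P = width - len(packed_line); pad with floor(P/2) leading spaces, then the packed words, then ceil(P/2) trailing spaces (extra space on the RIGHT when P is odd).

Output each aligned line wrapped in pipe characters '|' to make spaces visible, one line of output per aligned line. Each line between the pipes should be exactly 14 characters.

Line 1: ['glass', 'stop'] (min_width=10, slack=4)
Line 2: ['good', 'childhood'] (min_width=14, slack=0)
Line 3: ['ant', 'universe'] (min_width=12, slack=2)
Line 4: ['rain', 'for'] (min_width=8, slack=6)
Line 5: ['orchestra', 'any'] (min_width=13, slack=1)
Line 6: ['python'] (min_width=6, slack=8)
Line 7: ['hospital', 'the'] (min_width=12, slack=2)
Line 8: ['cup'] (min_width=3, slack=11)

Answer: |  glass stop  |
|good childhood|
| ant universe |
|   rain for   |
|orchestra any |
|    python    |
| hospital the |
|     cup      |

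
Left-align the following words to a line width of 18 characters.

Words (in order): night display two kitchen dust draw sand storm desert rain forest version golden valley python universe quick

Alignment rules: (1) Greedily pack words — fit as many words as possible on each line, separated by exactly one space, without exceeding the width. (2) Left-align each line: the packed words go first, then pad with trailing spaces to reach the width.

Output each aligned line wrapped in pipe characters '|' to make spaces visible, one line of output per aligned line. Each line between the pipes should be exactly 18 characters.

Line 1: ['night', 'display', 'two'] (min_width=17, slack=1)
Line 2: ['kitchen', 'dust', 'draw'] (min_width=17, slack=1)
Line 3: ['sand', 'storm', 'desert'] (min_width=17, slack=1)
Line 4: ['rain', 'forest'] (min_width=11, slack=7)
Line 5: ['version', 'golden'] (min_width=14, slack=4)
Line 6: ['valley', 'python'] (min_width=13, slack=5)
Line 7: ['universe', 'quick'] (min_width=14, slack=4)

Answer: |night display two |
|kitchen dust draw |
|sand storm desert |
|rain forest       |
|version golden    |
|valley python     |
|universe quick    |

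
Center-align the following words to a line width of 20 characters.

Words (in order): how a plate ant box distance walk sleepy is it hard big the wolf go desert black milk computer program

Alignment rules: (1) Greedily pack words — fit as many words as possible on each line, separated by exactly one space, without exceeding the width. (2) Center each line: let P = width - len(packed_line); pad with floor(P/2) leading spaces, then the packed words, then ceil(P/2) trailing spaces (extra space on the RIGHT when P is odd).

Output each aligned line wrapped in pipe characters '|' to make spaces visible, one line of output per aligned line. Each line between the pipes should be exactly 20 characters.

Line 1: ['how', 'a', 'plate', 'ant', 'box'] (min_width=19, slack=1)
Line 2: ['distance', 'walk', 'sleepy'] (min_width=20, slack=0)
Line 3: ['is', 'it', 'hard', 'big', 'the'] (min_width=18, slack=2)
Line 4: ['wolf', 'go', 'desert', 'black'] (min_width=20, slack=0)
Line 5: ['milk', 'computer'] (min_width=13, slack=7)
Line 6: ['program'] (min_width=7, slack=13)

Answer: |how a plate ant box |
|distance walk sleepy|
| is it hard big the |
|wolf go desert black|
|   milk computer    |
|      program       |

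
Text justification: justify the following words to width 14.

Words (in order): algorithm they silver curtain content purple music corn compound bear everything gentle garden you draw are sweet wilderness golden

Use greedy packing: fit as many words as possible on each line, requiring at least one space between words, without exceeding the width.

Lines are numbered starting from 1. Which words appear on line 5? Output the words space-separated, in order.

Line 1: ['algorithm', 'they'] (min_width=14, slack=0)
Line 2: ['silver', 'curtain'] (min_width=14, slack=0)
Line 3: ['content', 'purple'] (min_width=14, slack=0)
Line 4: ['music', 'corn'] (min_width=10, slack=4)
Line 5: ['compound', 'bear'] (min_width=13, slack=1)
Line 6: ['everything'] (min_width=10, slack=4)
Line 7: ['gentle', 'garden'] (min_width=13, slack=1)
Line 8: ['you', 'draw', 'are'] (min_width=12, slack=2)
Line 9: ['sweet'] (min_width=5, slack=9)
Line 10: ['wilderness'] (min_width=10, slack=4)
Line 11: ['golden'] (min_width=6, slack=8)

Answer: compound bear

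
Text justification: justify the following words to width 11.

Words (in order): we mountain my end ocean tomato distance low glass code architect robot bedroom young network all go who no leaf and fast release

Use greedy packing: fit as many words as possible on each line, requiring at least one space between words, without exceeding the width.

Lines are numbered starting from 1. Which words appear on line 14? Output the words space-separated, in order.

Answer: leaf and

Derivation:
Line 1: ['we', 'mountain'] (min_width=11, slack=0)
Line 2: ['my', 'end'] (min_width=6, slack=5)
Line 3: ['ocean'] (min_width=5, slack=6)
Line 4: ['tomato'] (min_width=6, slack=5)
Line 5: ['distance'] (min_width=8, slack=3)
Line 6: ['low', 'glass'] (min_width=9, slack=2)
Line 7: ['code'] (min_width=4, slack=7)
Line 8: ['architect'] (min_width=9, slack=2)
Line 9: ['robot'] (min_width=5, slack=6)
Line 10: ['bedroom'] (min_width=7, slack=4)
Line 11: ['young'] (min_width=5, slack=6)
Line 12: ['network', 'all'] (min_width=11, slack=0)
Line 13: ['go', 'who', 'no'] (min_width=9, slack=2)
Line 14: ['leaf', 'and'] (min_width=8, slack=3)
Line 15: ['fast'] (min_width=4, slack=7)
Line 16: ['release'] (min_width=7, slack=4)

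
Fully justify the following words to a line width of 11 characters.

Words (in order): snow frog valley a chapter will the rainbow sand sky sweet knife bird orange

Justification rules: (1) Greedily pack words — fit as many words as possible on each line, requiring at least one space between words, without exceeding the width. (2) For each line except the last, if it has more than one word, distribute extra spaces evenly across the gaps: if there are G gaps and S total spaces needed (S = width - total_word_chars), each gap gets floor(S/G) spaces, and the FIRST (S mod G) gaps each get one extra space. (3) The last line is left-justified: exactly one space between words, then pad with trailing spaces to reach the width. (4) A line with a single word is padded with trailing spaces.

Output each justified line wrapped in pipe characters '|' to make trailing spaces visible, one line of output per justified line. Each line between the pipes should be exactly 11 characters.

Answer: |snow   frog|
|valley    a|
|chapter    |
|will    the|
|rainbow    |
|sand    sky|
|sweet knife|
|bird orange|

Derivation:
Line 1: ['snow', 'frog'] (min_width=9, slack=2)
Line 2: ['valley', 'a'] (min_width=8, slack=3)
Line 3: ['chapter'] (min_width=7, slack=4)
Line 4: ['will', 'the'] (min_width=8, slack=3)
Line 5: ['rainbow'] (min_width=7, slack=4)
Line 6: ['sand', 'sky'] (min_width=8, slack=3)
Line 7: ['sweet', 'knife'] (min_width=11, slack=0)
Line 8: ['bird', 'orange'] (min_width=11, slack=0)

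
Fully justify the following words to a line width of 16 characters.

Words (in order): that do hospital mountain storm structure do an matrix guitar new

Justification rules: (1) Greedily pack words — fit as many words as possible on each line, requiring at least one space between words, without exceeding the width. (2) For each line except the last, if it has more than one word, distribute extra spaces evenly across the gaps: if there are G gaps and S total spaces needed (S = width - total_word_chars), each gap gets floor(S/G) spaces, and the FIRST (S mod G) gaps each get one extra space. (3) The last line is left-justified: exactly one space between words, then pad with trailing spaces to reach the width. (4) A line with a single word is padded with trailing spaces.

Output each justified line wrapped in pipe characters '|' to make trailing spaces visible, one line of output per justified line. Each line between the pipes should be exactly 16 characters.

Line 1: ['that', 'do', 'hospital'] (min_width=16, slack=0)
Line 2: ['mountain', 'storm'] (min_width=14, slack=2)
Line 3: ['structure', 'do', 'an'] (min_width=15, slack=1)
Line 4: ['matrix', 'guitar'] (min_width=13, slack=3)
Line 5: ['new'] (min_width=3, slack=13)

Answer: |that do hospital|
|mountain   storm|
|structure  do an|
|matrix    guitar|
|new             |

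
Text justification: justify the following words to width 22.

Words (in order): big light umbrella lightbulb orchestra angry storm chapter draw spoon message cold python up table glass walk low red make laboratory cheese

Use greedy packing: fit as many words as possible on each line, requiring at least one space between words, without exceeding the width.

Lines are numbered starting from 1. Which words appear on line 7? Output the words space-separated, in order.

Answer: make laboratory cheese

Derivation:
Line 1: ['big', 'light', 'umbrella'] (min_width=18, slack=4)
Line 2: ['lightbulb', 'orchestra'] (min_width=19, slack=3)
Line 3: ['angry', 'storm', 'chapter'] (min_width=19, slack=3)
Line 4: ['draw', 'spoon', 'message'] (min_width=18, slack=4)
Line 5: ['cold', 'python', 'up', 'table'] (min_width=20, slack=2)
Line 6: ['glass', 'walk', 'low', 'red'] (min_width=18, slack=4)
Line 7: ['make', 'laboratory', 'cheese'] (min_width=22, slack=0)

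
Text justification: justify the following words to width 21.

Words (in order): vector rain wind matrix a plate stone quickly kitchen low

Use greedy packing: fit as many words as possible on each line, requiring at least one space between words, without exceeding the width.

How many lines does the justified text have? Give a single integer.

Line 1: ['vector', 'rain', 'wind'] (min_width=16, slack=5)
Line 2: ['matrix', 'a', 'plate', 'stone'] (min_width=20, slack=1)
Line 3: ['quickly', 'kitchen', 'low'] (min_width=19, slack=2)
Total lines: 3

Answer: 3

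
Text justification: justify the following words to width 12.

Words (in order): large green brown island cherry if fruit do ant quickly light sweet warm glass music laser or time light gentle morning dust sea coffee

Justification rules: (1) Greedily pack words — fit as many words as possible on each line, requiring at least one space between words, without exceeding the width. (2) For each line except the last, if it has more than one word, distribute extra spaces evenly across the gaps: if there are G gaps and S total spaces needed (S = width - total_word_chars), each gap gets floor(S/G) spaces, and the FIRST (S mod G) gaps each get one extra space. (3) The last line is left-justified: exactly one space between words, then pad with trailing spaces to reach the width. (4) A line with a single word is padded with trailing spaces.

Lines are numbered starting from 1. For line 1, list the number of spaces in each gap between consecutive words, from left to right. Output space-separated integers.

Line 1: ['large', 'green'] (min_width=11, slack=1)
Line 2: ['brown', 'island'] (min_width=12, slack=0)
Line 3: ['cherry', 'if'] (min_width=9, slack=3)
Line 4: ['fruit', 'do', 'ant'] (min_width=12, slack=0)
Line 5: ['quickly'] (min_width=7, slack=5)
Line 6: ['light', 'sweet'] (min_width=11, slack=1)
Line 7: ['warm', 'glass'] (min_width=10, slack=2)
Line 8: ['music', 'laser'] (min_width=11, slack=1)
Line 9: ['or', 'time'] (min_width=7, slack=5)
Line 10: ['light', 'gentle'] (min_width=12, slack=0)
Line 11: ['morning', 'dust'] (min_width=12, slack=0)
Line 12: ['sea', 'coffee'] (min_width=10, slack=2)

Answer: 2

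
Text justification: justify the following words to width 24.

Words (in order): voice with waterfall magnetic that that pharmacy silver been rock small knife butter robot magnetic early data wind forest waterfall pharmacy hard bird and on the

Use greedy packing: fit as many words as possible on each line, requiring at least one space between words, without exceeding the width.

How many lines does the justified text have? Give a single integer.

Answer: 8

Derivation:
Line 1: ['voice', 'with', 'waterfall'] (min_width=20, slack=4)
Line 2: ['magnetic', 'that', 'that'] (min_width=18, slack=6)
Line 3: ['pharmacy', 'silver', 'been'] (min_width=20, slack=4)
Line 4: ['rock', 'small', 'knife', 'butter'] (min_width=23, slack=1)
Line 5: ['robot', 'magnetic', 'early'] (min_width=20, slack=4)
Line 6: ['data', 'wind', 'forest'] (min_width=16, slack=8)
Line 7: ['waterfall', 'pharmacy', 'hard'] (min_width=23, slack=1)
Line 8: ['bird', 'and', 'on', 'the'] (min_width=15, slack=9)
Total lines: 8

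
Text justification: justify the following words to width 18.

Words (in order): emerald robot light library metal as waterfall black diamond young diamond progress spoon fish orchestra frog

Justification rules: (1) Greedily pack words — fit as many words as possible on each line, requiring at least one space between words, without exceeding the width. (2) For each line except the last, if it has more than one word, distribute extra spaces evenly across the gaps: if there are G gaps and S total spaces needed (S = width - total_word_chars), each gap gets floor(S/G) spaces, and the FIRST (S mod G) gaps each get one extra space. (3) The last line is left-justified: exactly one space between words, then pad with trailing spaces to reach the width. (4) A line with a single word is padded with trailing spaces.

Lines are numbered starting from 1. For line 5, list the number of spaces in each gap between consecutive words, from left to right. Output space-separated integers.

Answer: 6

Derivation:
Line 1: ['emerald', 'robot'] (min_width=13, slack=5)
Line 2: ['light', 'library'] (min_width=13, slack=5)
Line 3: ['metal', 'as', 'waterfall'] (min_width=18, slack=0)
Line 4: ['black', 'diamond'] (min_width=13, slack=5)
Line 5: ['young', 'diamond'] (min_width=13, slack=5)
Line 6: ['progress', 'spoon'] (min_width=14, slack=4)
Line 7: ['fish', 'orchestra'] (min_width=14, slack=4)
Line 8: ['frog'] (min_width=4, slack=14)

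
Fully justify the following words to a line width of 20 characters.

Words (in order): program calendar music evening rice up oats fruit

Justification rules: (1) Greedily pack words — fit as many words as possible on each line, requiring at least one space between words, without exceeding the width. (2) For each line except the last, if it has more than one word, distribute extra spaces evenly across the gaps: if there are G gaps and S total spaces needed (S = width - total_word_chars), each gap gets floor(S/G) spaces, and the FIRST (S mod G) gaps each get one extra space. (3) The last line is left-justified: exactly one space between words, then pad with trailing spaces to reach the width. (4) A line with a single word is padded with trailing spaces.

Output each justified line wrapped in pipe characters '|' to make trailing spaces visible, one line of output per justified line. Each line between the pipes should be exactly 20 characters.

Answer: |program     calendar|
|music  evening  rice|
|up oats fruit       |

Derivation:
Line 1: ['program', 'calendar'] (min_width=16, slack=4)
Line 2: ['music', 'evening', 'rice'] (min_width=18, slack=2)
Line 3: ['up', 'oats', 'fruit'] (min_width=13, slack=7)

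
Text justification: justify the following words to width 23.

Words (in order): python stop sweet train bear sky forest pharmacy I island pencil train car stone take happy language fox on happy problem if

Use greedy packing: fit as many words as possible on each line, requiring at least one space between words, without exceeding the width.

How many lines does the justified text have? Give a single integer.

Line 1: ['python', 'stop', 'sweet', 'train'] (min_width=23, slack=0)
Line 2: ['bear', 'sky', 'forest'] (min_width=15, slack=8)
Line 3: ['pharmacy', 'I', 'island'] (min_width=17, slack=6)
Line 4: ['pencil', 'train', 'car', 'stone'] (min_width=22, slack=1)
Line 5: ['take', 'happy', 'language', 'fox'] (min_width=23, slack=0)
Line 6: ['on', 'happy', 'problem', 'if'] (min_width=19, slack=4)
Total lines: 6

Answer: 6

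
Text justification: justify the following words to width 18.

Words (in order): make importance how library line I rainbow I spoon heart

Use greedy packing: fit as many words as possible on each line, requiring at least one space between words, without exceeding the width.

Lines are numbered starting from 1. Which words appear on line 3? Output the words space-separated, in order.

Line 1: ['make', 'importance'] (min_width=15, slack=3)
Line 2: ['how', 'library', 'line', 'I'] (min_width=18, slack=0)
Line 3: ['rainbow', 'I', 'spoon'] (min_width=15, slack=3)
Line 4: ['heart'] (min_width=5, slack=13)

Answer: rainbow I spoon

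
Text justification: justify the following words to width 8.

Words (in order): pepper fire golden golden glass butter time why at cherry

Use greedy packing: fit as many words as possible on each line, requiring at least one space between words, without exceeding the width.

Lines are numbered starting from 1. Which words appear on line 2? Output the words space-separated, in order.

Answer: fire

Derivation:
Line 1: ['pepper'] (min_width=6, slack=2)
Line 2: ['fire'] (min_width=4, slack=4)
Line 3: ['golden'] (min_width=6, slack=2)
Line 4: ['golden'] (min_width=6, slack=2)
Line 5: ['glass'] (min_width=5, slack=3)
Line 6: ['butter'] (min_width=6, slack=2)
Line 7: ['time', 'why'] (min_width=8, slack=0)
Line 8: ['at'] (min_width=2, slack=6)
Line 9: ['cherry'] (min_width=6, slack=2)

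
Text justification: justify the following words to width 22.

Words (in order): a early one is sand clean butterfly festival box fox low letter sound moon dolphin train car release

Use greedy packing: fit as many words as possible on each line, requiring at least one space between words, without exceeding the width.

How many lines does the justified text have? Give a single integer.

Line 1: ['a', 'early', 'one', 'is', 'sand'] (min_width=19, slack=3)
Line 2: ['clean', 'butterfly'] (min_width=15, slack=7)
Line 3: ['festival', 'box', 'fox', 'low'] (min_width=20, slack=2)
Line 4: ['letter', 'sound', 'moon'] (min_width=17, slack=5)
Line 5: ['dolphin', 'train', 'car'] (min_width=17, slack=5)
Line 6: ['release'] (min_width=7, slack=15)
Total lines: 6

Answer: 6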